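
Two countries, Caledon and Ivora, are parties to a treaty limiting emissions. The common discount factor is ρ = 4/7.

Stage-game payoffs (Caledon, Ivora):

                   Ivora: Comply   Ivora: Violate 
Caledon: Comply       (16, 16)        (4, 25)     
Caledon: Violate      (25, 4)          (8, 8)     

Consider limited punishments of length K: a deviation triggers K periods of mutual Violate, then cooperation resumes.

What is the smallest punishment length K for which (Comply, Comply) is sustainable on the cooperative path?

IC: ρ(1−ρ^K)/(1−ρ) ≥ (25−16)/(16−8) = 9/8.
With ρ = 4/7: need 1 − ρ^K ≥ 9/8·(1−4/7)/(4/7), i.e. ρ^K ≤ 0.1562.
Since (4/7)^3 = 0.1866 and (4/7)^4 = 0.1066, the smallest such K is 4.

4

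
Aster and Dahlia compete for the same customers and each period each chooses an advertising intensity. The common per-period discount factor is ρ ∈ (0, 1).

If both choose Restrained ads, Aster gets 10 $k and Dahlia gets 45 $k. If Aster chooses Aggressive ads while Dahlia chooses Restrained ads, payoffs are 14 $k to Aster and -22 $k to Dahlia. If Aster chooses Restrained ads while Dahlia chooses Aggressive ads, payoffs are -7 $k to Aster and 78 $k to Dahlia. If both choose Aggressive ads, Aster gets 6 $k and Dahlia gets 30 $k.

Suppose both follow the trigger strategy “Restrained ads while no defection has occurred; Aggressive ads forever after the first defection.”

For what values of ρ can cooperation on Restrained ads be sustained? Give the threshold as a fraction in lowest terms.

Aster's threshold: (14−10)/(14−6) = 1/2.
Dahlia's threshold: (78−45)/(78−30) = 11/16.
1/2 < 11/16, so Dahlia binds and ρ* = 11/16.

11/16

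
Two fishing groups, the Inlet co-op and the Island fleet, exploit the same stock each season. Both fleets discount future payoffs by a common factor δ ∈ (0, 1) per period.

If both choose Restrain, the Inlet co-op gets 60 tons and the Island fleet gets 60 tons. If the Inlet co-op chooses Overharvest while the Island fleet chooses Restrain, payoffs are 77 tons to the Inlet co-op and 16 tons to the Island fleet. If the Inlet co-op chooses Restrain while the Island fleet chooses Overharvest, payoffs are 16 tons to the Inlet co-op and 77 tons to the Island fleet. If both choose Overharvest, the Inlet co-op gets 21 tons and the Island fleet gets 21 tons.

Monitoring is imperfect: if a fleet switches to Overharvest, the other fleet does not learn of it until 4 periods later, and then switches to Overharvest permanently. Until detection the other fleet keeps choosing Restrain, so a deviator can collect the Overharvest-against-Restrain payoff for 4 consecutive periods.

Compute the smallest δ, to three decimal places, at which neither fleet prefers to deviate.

The best deviation is to choose Overharvest for all 4 undetected periods, earning 77 each, then 21 forever once detected.
Deviation value: 77(1−δ^4)/(1−δ) + 21δ^4/(1−δ); cooperation value: 60/(1−δ).
IC: 60 ≥ 77(1−δ^4) + 21δ^4 = 77 − 56δ^4.
So δ^4 ≥ 17/56, giving δ ≥ (17/56)^(1/4) ≈ 0.742.

0.742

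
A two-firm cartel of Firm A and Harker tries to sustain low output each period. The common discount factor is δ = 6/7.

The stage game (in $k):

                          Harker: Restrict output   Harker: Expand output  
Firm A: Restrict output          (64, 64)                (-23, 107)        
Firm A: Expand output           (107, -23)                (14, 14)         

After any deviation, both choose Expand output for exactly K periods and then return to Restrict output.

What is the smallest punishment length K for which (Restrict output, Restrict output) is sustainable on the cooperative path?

No profitable deviation requires (64−14)(δ+…+δ^K) ≥ 107−64, i.e. δ+…+δ^K ≥ 43/50 ≈ 0.8600.
With δ = 6/7, the partial sums are K=1: 0.8571, K=2: 1.5918.
K = 2 is the first length at which the sum reaches 0.8600.

2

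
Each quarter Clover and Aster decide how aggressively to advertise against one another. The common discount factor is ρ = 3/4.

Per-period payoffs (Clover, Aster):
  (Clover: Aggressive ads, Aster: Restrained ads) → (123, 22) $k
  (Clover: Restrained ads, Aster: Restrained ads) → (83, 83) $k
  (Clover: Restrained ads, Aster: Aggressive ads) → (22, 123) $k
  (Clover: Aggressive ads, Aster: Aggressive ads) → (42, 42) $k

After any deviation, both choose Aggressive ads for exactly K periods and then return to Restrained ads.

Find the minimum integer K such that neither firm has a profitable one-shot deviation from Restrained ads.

2

No profitable deviation requires (83−42)(ρ+…+ρ^K) ≥ 123−83, i.e. ρ+…+ρ^K ≥ 40/41 ≈ 0.9756.
With ρ = 3/4, the partial sums are K=1: 0.7500, K=2: 1.3125.
K = 2 is the first length at which the sum reaches 0.9756.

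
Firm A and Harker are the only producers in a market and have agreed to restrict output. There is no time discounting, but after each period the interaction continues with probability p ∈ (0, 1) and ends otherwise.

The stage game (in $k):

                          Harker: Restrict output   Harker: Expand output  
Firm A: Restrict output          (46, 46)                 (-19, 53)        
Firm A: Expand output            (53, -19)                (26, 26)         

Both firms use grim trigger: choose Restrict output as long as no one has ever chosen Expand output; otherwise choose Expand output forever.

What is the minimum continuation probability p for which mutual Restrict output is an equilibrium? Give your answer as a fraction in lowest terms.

7/27

With no time discounting, the continuation probability p plays the role of the discount factor.
Grim-trigger IC: 46/(1−p) ≥ 53 + 26p/(1−p) ⇒ p ≥ (53−46)/(53−26) = 7/27.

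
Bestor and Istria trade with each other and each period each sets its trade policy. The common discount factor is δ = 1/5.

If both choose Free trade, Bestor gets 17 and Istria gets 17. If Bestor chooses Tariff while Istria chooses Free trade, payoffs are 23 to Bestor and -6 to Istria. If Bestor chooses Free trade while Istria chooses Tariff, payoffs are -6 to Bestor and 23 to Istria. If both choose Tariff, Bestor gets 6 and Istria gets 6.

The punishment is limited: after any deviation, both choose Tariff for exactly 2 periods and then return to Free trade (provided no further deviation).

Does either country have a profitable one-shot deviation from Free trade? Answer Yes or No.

A one-shot deviation gives 23 now, then 6 for 2 periods, then back to 17.
Gain from deviating: (23−17) today; loss: (17−6) in each of the next 2 periods.
No-deviation condition: (17−6)(δ+…+δ^2) ≥ 23−17, i.e. δ+…+δ^2 ≥ 6/11.
At δ = 1/5: δ+…+δ^2 = 0.2400 < 0.5455.
So cooperation is not sustainable.

Yes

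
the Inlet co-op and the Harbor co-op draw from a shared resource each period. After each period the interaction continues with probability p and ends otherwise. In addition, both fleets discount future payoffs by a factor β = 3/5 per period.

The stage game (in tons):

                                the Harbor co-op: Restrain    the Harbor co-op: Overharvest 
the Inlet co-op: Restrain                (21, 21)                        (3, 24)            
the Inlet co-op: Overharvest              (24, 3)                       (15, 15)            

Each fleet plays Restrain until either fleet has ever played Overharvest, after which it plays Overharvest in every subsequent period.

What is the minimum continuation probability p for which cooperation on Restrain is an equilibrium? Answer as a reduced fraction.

5/9

Expected continuation weight on next period's payoff is β·p = 3/5·p, which plays the role of the discount factor.
Cooperation requires 3/5·p ≥ (24−21)/(24−15) = 1/3, hence p ≥ 5/9.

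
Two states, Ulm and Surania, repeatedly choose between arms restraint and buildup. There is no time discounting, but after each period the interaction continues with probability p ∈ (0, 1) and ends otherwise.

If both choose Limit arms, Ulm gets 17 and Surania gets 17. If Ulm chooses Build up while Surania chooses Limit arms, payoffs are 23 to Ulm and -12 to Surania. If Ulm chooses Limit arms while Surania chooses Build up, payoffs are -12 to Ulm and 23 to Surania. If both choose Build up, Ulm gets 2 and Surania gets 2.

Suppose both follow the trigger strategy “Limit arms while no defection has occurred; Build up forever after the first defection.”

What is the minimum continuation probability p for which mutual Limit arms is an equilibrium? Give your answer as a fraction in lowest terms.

2/7

Expected cooperation value is 17 + p·17 + p²·17 + … = 17/(1−p); deviation gives 23 + p·2/(1−p).
17 ≥ 23(1−p) + 2p ⇒ 21p ≥ 6 ⇒ p ≥ 6/21 = 2/7.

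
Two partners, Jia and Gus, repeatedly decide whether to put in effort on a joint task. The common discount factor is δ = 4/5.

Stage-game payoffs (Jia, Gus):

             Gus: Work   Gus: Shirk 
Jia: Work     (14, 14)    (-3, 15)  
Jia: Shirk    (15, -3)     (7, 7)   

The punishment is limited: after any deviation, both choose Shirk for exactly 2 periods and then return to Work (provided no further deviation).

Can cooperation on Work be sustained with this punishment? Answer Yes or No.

Yes

Comparing payoff streams over the 3 periods until play realigns: cooperate → 14(1+δ+…+δ^2); deviate → 15 + 7(δ+…+δ^2).
Cooperation is sustained iff (14−7)(δ+…+δ^2) ≥ 15−14.
δ+…+δ^2 = 4/5·(1−(4/5)^2)/(1−4/5) = 1.4400, and (15−14)/(14−7) = 0.1429.
1.4400 ≥ 0.1429, so cooperation is sustainable.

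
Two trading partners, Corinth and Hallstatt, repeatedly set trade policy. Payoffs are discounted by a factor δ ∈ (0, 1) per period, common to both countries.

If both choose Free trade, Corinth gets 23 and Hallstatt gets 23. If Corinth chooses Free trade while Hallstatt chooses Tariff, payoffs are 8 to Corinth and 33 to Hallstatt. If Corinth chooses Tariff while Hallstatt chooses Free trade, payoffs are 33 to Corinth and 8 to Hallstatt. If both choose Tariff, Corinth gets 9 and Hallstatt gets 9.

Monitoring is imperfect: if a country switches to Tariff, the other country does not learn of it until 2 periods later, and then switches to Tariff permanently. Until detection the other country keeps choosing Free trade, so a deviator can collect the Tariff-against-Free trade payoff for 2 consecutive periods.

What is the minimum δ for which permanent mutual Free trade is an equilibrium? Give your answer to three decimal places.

The best deviation is to choose Tariff for all 2 undetected periods, earning 33 each, then 9 forever once detected.
Deviation value: 33(1−δ^2)/(1−δ) + 9δ^2/(1−δ); cooperation value: 23/(1−δ).
IC: 23 ≥ 33(1−δ^2) + 9δ^2 = 33 − 24δ^2.
So δ^2 ≥ 10/24 = 5/12, giving δ ≥ (5/12)^(1/2) ≈ 0.645.

0.645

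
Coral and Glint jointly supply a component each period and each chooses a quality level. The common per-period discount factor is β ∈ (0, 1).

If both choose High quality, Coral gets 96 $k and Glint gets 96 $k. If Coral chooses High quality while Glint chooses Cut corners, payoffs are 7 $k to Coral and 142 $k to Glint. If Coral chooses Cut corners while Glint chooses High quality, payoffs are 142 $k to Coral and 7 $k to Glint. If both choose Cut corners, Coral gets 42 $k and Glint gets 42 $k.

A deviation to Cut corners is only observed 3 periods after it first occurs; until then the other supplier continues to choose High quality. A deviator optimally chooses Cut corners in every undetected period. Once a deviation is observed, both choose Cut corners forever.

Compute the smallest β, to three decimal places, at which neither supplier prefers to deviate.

0.772

Deviating for the 3 undetected periods gains 142−96 = 46 per period over cooperation, then loses 96−42 = 54 per period forever once punishment starts.
Gain: 46(1 + β + … + β^2); loss: 54·β^3/(1−β).
No profitable deviation ⇔ 46(1−β^3) ≤ 54·β^3, i.e. β^3 ≥ 46/(46+54) = 23/50.
Hence β ≥ (23/50)^(1/3) ≈ 0.772.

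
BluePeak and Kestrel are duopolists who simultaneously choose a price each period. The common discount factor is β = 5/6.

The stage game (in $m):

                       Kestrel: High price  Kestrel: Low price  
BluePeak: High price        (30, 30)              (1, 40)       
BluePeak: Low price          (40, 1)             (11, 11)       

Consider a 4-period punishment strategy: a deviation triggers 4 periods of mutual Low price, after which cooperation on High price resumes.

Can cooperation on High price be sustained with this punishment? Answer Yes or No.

Yes

Comparing payoff streams over the 5 periods until play realigns: cooperate → 30(1+β+…+β^4); deviate → 40 + 11(β+…+β^4).
Cooperation is sustained iff (30−11)(β+…+β^4) ≥ 40−30.
β+…+β^4 = 5/6·(1−(5/6)^4)/(1−5/6) = 2.5887, and (40−30)/(30−11) = 0.5263.
2.5887 ≥ 0.5263, so cooperation is sustainable.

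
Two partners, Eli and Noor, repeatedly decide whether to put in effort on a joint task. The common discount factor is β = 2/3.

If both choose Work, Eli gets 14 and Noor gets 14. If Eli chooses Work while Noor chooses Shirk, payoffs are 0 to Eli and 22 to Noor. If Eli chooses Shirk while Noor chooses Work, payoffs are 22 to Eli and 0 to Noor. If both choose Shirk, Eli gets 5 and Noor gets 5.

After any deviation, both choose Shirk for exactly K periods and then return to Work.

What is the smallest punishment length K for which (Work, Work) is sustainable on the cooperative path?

2

IC: β(1−β^K)/(1−β) ≥ (22−14)/(14−5) = 8/9.
With β = 2/3: need 1 − β^K ≥ 8/9·(1−2/3)/(2/3), i.e. β^K ≤ 0.5556.
Since (2/3)^1 = 0.6667 and (2/3)^2 = 0.4444, the smallest such K is 2.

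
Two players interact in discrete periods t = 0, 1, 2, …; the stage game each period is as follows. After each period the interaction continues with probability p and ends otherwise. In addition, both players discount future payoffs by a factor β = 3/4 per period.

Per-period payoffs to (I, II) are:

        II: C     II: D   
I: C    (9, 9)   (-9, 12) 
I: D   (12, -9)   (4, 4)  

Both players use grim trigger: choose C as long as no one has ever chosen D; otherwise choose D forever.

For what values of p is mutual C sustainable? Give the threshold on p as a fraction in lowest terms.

With continuation probability p and discount β, the effective per-period discount factor is βp.
Grim-trigger IC: βp ≥ (12−9)/(12−4) = 3/8.
So p ≥ (3/8)/(3/4) = 1/2.

1/2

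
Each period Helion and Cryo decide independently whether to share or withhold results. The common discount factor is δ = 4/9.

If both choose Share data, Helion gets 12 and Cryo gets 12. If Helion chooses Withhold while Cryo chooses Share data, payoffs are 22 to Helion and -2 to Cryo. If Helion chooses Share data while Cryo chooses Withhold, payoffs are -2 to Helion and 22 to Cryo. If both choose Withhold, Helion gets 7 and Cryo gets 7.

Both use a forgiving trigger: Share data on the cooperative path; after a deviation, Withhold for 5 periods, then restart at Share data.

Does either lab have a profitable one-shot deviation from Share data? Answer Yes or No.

Yes

Comparing payoff streams over the 6 periods until play realigns: cooperate → 12(1+δ+…+δ^5); deviate → 22 + 7(δ+…+δ^5).
Cooperation is sustained iff (12−7)(δ+…+δ^5) ≥ 22−12.
δ+…+δ^5 = 4/9·(1−(4/9)^5)/(1−4/9) = 0.7861, and (22−12)/(12−7) = 2.0000.
0.7861 < 2.0000, so cooperation is not sustainable.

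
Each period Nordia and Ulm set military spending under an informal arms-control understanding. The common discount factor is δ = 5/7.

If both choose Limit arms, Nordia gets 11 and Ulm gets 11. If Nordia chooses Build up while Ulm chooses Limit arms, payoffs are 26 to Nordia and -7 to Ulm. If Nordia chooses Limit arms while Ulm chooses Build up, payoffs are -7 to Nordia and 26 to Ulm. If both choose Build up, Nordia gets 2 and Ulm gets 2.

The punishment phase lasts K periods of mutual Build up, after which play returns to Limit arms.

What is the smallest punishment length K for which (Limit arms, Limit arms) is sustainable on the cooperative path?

Need Σ_{k=1}^{K} δ^k ≥ (26−11)/(11−2) = 1.6667 at δ = 5/7.
At K = 3 the sum is 1.5889 < 1.6667; at K = 4 it is 1.8492 ≥ 1.6667.
So the minimum punishment length is K = 4.

4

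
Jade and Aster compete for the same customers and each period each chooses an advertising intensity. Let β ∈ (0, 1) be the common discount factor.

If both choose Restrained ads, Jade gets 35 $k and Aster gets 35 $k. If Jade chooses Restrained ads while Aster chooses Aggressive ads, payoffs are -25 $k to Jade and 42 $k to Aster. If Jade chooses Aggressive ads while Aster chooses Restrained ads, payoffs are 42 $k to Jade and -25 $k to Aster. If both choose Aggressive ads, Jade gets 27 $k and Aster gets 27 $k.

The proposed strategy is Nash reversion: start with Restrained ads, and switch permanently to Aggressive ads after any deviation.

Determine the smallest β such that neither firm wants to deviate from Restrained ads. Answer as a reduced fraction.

7/15

Cooperation forever yields 35 each period: 35/(1−β).
Deviating yields 42 once, then 27 forever: 42 + 27β/(1−β).
No profitable deviation requires 35/(1−β) ≥ 42 + 27β/(1−β).
Multiplying by (1−β): 35 ≥ 42(1−β) + 27β = 42 − 15β.
So 15β ≥ 7, i.e. β ≥ 7/15.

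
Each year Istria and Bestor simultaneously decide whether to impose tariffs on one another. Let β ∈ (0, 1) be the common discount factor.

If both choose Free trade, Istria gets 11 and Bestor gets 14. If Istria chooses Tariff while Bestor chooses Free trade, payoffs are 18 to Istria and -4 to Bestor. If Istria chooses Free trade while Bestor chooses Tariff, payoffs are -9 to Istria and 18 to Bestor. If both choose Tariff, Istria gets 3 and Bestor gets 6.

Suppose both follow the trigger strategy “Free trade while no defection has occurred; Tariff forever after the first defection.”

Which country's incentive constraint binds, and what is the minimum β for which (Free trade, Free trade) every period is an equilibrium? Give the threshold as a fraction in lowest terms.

Istria; β ≥ 7/15

Istria: cooperation gives 11 each period; deviation gives 18 once then 3 forever.
  11/(1−β) ≥ 18 + 3β/(1−β) ⇒ β ≥ 7/15.
Bestor: cooperation gives 14 each period; deviation gives 18 once then 6 forever.
  β ≥ 4/12 = 1/3.
Both must hold, so the binding constraint is Istria's: β ≥ 7/15.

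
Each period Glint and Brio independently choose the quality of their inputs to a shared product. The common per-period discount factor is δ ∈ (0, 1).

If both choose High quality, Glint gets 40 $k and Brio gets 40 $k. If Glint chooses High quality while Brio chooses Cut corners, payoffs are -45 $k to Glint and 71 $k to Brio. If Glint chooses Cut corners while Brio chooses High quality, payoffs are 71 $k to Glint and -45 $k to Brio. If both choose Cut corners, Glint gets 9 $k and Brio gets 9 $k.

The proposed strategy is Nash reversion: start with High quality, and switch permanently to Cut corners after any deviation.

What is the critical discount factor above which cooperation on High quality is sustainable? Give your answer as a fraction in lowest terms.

1/2

40/(1−δ) ≥ 71 + 9δ/(1−δ)
40 ≥ 71 − 62δ
δ ≥ 31/62 = 1/2.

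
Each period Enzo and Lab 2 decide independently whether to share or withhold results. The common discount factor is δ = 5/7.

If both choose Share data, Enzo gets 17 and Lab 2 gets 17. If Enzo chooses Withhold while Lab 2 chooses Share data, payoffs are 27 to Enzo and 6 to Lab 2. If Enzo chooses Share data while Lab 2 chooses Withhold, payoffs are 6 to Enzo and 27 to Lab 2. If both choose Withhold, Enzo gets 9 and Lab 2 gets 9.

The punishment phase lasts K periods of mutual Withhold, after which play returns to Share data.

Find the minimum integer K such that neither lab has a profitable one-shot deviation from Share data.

3

No profitable deviation requires (17−9)(δ+…+δ^K) ≥ 27−17, i.e. δ+…+δ^K ≥ 5/4 ≈ 1.2500.
With δ = 5/7, the partial sums are K=1: 0.7143, K=2: 1.2245, K=3: 1.5889.
K = 3 is the first length at which the sum reaches 1.2500.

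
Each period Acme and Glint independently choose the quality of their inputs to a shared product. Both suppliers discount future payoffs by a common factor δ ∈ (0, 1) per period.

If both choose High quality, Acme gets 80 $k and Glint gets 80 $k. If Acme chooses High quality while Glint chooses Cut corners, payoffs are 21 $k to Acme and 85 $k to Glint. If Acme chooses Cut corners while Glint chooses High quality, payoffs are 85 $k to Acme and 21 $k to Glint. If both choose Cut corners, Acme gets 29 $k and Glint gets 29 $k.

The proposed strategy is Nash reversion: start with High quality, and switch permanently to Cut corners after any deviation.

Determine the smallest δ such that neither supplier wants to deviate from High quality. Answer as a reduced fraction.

Cooperation forever yields 80 each period: 80/(1−δ).
Deviating yields 85 once, then 29 forever: 85 + 29δ/(1−δ).
No profitable deviation requires 80/(1−δ) ≥ 85 + 29δ/(1−δ).
Multiplying by (1−δ): 80 ≥ 85(1−δ) + 29δ = 85 − 56δ.
So 56δ ≥ 5, i.e. δ ≥ 5/56.

5/56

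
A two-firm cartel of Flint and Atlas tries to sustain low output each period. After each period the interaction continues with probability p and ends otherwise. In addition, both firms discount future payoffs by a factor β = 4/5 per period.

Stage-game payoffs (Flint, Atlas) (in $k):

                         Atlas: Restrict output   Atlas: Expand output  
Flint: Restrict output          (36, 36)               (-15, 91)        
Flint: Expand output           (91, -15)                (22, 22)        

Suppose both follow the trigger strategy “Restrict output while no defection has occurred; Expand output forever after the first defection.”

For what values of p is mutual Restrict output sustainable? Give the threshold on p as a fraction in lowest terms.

275/276

With continuation probability p and discount β, the effective per-period discount factor is βp.
Grim-trigger IC: βp ≥ (91−36)/(91−22) = 55/69.
So p ≥ (55/69)/(4/5) = 275/276.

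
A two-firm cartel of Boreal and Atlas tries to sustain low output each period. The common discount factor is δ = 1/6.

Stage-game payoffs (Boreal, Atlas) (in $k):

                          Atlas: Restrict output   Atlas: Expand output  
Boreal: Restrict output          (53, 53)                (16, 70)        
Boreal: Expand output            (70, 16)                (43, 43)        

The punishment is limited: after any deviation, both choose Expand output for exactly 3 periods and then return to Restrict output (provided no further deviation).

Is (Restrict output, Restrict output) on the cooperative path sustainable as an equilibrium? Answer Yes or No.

A one-shot deviation gives 70 now, then 43 for 3 periods, then back to 53.
Gain from deviating: (70−53) today; loss: (53−43) in each of the next 3 periods.
No-deviation condition: (53−43)(δ+…+δ^3) ≥ 70−53, i.e. δ+…+δ^3 ≥ 17/10.
At δ = 1/6: δ+…+δ^3 = 0.1991 < 1.7000.
So cooperation is not sustainable.

No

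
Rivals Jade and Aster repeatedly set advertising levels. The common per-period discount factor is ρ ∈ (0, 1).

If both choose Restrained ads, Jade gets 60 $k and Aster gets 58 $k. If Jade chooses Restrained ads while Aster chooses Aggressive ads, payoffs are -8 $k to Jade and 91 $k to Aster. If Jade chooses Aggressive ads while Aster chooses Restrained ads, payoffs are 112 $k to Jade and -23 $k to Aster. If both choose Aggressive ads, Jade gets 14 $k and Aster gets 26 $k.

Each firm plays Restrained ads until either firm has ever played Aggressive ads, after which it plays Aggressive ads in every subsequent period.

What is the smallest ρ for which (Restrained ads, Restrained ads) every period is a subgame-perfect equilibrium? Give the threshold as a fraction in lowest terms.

Jade's threshold: (112−60)/(112−14) = 26/49.
Aster's threshold: (91−58)/(91−26) = 33/65.
26/49 > 33/65, so Jade binds and ρ* = 26/49.

26/49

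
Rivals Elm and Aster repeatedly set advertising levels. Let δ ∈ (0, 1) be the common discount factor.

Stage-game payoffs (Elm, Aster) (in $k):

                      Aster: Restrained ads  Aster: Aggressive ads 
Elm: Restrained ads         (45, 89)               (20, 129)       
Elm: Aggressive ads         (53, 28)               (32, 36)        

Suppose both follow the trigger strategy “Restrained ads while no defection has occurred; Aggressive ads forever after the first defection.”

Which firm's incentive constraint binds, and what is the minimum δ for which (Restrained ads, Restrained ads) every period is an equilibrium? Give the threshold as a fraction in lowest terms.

Elm: cooperation gives 45 each period; deviation gives 53 once then 32 forever.
  45/(1−δ) ≥ 53 + 32δ/(1−δ) ⇒ δ ≥ 8/21.
Aster: cooperation gives 89 each period; deviation gives 129 once then 36 forever.
  δ ≥ 40/93.
Both must hold, so the binding constraint is Aster's: δ ≥ 40/93.

Aster; δ ≥ 40/93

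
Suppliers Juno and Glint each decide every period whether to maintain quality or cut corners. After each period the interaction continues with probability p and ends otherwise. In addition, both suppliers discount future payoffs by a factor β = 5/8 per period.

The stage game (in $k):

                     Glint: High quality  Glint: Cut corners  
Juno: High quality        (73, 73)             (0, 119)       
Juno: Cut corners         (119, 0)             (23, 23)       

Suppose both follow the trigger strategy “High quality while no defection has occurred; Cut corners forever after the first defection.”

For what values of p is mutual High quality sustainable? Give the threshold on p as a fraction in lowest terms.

Expected continuation weight on next period's payoff is β·p = 5/8·p, which plays the role of the discount factor.
Cooperation requires 5/8·p ≥ (119−73)/(119−23) = 23/48, hence p ≥ 23/30.

23/30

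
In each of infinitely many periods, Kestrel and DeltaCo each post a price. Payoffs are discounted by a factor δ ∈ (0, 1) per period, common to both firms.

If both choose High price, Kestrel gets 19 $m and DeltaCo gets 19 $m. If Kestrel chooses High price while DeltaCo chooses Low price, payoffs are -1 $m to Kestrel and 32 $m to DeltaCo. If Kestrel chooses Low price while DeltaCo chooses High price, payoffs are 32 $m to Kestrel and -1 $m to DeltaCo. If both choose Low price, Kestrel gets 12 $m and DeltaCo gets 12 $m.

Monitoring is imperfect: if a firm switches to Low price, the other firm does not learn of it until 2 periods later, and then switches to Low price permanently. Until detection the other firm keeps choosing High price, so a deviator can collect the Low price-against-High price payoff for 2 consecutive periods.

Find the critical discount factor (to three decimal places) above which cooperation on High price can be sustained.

The best deviation is to choose Low price for all 2 undetected periods, earning 32 each, then 12 forever once detected.
Deviation value: 32(1−δ^2)/(1−δ) + 12δ^2/(1−δ); cooperation value: 19/(1−δ).
IC: 19 ≥ 32(1−δ^2) + 12δ^2 = 32 − 20δ^2.
So δ^2 ≥ 13/20, giving δ ≥ (13/20)^(1/2) ≈ 0.806.

0.806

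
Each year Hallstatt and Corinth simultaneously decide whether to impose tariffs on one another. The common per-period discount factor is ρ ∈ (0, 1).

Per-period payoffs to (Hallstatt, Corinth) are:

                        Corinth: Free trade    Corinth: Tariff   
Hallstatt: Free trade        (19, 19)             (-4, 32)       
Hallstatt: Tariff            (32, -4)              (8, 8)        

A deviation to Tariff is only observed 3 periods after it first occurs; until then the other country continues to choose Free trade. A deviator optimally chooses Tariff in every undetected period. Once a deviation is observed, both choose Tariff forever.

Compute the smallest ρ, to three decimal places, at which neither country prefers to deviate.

0.815

The best deviation is to choose Tariff for all 3 undetected periods, earning 32 each, then 8 forever once detected.
Deviation value: 32(1−ρ^3)/(1−ρ) + 8ρ^3/(1−ρ); cooperation value: 19/(1−ρ).
IC: 19 ≥ 32(1−ρ^3) + 8ρ^3 = 32 − 24ρ^3.
So ρ^3 ≥ 13/24, giving ρ ≥ (13/24)^(1/3) ≈ 0.815.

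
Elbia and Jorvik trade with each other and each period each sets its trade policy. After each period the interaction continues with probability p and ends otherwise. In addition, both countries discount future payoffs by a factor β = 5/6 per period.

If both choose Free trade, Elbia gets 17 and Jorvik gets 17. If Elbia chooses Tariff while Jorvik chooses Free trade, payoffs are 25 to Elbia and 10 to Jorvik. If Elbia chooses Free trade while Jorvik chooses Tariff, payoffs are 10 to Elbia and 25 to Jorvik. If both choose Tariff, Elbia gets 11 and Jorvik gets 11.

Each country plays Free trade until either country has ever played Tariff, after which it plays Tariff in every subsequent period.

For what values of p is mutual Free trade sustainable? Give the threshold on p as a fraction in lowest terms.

24/35

With continuation probability p and discount β, the effective per-period discount factor is βp.
Grim-trigger IC: βp ≥ (25−17)/(25−11) = 4/7.
So p ≥ (4/7)/(5/6) = 24/35.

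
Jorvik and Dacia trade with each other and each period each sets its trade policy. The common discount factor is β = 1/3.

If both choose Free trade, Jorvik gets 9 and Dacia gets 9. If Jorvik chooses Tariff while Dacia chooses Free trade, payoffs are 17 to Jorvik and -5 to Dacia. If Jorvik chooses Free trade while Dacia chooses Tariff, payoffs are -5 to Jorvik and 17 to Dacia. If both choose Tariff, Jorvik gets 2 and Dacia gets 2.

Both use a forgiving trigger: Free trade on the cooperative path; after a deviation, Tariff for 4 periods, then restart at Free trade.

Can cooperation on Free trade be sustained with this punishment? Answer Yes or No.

IC: β+…+β^4 ≥ (17−9)/(9−2) = 8/7.
At β = 1/3: partial sum = 0.4938 < 1.1429. Cooperation not sustainable.

No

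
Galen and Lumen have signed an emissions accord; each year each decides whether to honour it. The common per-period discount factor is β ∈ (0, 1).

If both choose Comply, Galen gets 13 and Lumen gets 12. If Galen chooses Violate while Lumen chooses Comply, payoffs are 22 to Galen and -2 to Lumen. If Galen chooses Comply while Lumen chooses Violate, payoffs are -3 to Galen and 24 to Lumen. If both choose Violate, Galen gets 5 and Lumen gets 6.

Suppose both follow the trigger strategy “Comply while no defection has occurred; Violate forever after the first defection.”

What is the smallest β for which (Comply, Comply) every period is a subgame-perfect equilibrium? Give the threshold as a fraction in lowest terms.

2/3

Galen: cooperation gives 13 each period; deviation gives 22 once then 5 forever.
  13/(1−β) ≥ 22 + 5β/(1−β) ⇒ β ≥ 9/17.
Lumen: cooperation gives 12 each period; deviation gives 24 once then 6 forever.
  β ≥ 12/18 = 2/3.
Both must hold, so the binding constraint is Lumen's: β ≥ 2/3.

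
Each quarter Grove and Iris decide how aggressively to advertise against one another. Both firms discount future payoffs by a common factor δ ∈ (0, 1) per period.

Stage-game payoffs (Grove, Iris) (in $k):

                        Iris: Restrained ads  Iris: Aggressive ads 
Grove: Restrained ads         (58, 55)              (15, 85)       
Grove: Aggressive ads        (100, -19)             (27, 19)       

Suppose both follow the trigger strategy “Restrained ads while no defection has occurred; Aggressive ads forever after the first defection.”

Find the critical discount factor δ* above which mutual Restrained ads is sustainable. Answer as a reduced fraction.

Grove: cooperation gives 58 each period; deviation gives 100 once then 27 forever.
  58/(1−δ) ≥ 100 + 27δ/(1−δ) ⇒ δ ≥ 42/73.
Iris: cooperation gives 55 each period; deviation gives 85 once then 19 forever.
  δ ≥ 30/66 = 5/11.
Both must hold, so the binding constraint is Grove's: δ ≥ 42/73.

42/73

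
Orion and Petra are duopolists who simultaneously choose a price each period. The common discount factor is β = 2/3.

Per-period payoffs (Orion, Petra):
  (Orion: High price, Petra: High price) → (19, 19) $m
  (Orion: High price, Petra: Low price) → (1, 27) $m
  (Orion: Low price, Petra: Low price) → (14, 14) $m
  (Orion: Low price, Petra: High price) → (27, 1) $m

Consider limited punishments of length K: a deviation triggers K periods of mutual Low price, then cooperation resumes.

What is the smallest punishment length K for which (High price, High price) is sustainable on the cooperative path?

No profitable deviation requires (19−14)(β+…+β^K) ≥ 27−19, i.e. β+…+β^K ≥ 8/5 ≈ 1.6000.
With β = 2/3, the partial sums are K=1: 0.6667, K=2: 1.1111, K=3: 1.4074, K=4: 1.6049.
K = 4 is the first length at which the sum reaches 1.6000.

4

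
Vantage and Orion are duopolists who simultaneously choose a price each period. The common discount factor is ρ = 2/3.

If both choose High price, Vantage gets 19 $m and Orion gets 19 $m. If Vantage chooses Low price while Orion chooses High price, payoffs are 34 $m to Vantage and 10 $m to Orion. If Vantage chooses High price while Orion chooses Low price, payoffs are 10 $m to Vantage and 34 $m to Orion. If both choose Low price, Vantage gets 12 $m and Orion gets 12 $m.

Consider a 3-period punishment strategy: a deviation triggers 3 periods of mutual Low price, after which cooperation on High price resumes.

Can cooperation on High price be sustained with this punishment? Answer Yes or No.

Comparing payoff streams over the 4 periods until play realigns: cooperate → 19(1+ρ+…+ρ^3); deviate → 34 + 12(ρ+…+ρ^3).
Cooperation is sustained iff (19−12)(ρ+…+ρ^3) ≥ 34−19.
ρ+…+ρ^3 = 2/3·(1−(2/3)^3)/(1−2/3) = 1.4074, and (34−19)/(19−12) = 2.1429.
1.4074 < 2.1429, so cooperation is not sustainable.

No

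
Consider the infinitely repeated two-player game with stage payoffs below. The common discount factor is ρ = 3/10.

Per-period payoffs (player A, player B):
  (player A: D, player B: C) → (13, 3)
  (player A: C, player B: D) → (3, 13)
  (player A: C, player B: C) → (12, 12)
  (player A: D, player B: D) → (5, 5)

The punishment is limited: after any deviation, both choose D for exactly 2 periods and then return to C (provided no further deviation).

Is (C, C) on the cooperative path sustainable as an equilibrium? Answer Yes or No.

Yes

Comparing payoff streams over the 3 periods until play realigns: cooperate → 12(1+ρ+…+ρ^2); deviate → 13 + 5(ρ+…+ρ^2).
Cooperation is sustained iff (12−5)(ρ+…+ρ^2) ≥ 13−12.
ρ+…+ρ^2 = 3/10·(1−(3/10)^2)/(1−3/10) = 0.3900, and (13−12)/(12−5) = 0.1429.
0.3900 ≥ 0.1429, so cooperation is sustainable.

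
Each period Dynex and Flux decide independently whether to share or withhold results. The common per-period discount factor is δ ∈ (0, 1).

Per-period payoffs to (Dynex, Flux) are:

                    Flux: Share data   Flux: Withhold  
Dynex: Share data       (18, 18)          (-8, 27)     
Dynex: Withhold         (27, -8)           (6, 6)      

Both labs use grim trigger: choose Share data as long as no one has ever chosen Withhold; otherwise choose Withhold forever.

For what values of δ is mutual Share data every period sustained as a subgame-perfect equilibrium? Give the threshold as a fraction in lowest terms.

Cooperation forever yields 18 each period: 18/(1−δ).
Deviating yields 27 once, then 6 forever: 27 + 6δ/(1−δ).
No profitable deviation requires 18/(1−δ) ≥ 27 + 6δ/(1−δ).
Multiplying by (1−δ): 18 ≥ 27(1−δ) + 6δ = 27 − 21δ.
So 21δ ≥ 9, i.e. δ ≥ 9/21 = 3/7.

3/7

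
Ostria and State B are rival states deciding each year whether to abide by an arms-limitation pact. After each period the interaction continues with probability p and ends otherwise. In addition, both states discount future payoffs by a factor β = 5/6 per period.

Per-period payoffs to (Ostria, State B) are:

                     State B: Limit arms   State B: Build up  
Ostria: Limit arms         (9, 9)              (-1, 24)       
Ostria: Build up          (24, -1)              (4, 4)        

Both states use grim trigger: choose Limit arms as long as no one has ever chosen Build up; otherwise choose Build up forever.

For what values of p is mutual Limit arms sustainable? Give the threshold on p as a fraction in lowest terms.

9/10

Expected continuation weight on next period's payoff is β·p = 5/6·p, which plays the role of the discount factor.
Cooperation requires 5/6·p ≥ (24−9)/(24−4) = 3/4, hence p ≥ 9/10.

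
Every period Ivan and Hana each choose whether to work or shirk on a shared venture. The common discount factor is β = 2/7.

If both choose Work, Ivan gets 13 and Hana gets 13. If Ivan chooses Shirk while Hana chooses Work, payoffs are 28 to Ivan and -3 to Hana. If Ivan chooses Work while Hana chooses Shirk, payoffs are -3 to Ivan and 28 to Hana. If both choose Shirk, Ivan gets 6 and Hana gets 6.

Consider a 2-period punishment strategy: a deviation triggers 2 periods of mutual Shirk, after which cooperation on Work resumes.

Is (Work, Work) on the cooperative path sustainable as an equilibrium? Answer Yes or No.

IC: β+…+β^2 ≥ (28−13)/(13−6) = 15/7.
At β = 2/7: partial sum = 0.3673 < 2.1429. Cooperation not sustainable.

No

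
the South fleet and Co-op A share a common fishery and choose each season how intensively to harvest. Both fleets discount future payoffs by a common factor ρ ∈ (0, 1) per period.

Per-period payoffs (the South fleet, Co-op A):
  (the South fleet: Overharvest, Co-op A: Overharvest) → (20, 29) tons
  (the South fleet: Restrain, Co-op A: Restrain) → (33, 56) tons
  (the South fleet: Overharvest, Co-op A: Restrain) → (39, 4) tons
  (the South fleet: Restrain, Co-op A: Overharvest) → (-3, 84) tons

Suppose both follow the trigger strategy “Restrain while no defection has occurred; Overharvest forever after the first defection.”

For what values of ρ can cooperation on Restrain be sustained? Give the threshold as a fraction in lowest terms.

28/55

the South fleet: cooperation gives 33 each period; deviation gives 39 once then 20 forever.
  33/(1−ρ) ≥ 39 + 20ρ/(1−ρ) ⇒ ρ ≥ 6/19.
Co-op A: cooperation gives 56 each period; deviation gives 84 once then 29 forever.
  ρ ≥ 28/55.
Both must hold, so the binding constraint is Co-op A's: ρ ≥ 28/55.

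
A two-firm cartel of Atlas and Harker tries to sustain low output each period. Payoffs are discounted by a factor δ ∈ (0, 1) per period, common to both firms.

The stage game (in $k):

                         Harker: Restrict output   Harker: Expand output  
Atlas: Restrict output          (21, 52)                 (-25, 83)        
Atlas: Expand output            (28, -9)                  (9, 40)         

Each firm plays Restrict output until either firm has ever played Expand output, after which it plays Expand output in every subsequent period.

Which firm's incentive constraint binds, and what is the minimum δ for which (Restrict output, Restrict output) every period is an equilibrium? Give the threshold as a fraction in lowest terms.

Atlas's threshold: (28−21)/(28−9) = 7/19.
Harker's threshold: (83−52)/(83−40) = 31/43.
7/19 < 31/43, so Harker binds and δ* = 31/43.

Harker; δ ≥ 31/43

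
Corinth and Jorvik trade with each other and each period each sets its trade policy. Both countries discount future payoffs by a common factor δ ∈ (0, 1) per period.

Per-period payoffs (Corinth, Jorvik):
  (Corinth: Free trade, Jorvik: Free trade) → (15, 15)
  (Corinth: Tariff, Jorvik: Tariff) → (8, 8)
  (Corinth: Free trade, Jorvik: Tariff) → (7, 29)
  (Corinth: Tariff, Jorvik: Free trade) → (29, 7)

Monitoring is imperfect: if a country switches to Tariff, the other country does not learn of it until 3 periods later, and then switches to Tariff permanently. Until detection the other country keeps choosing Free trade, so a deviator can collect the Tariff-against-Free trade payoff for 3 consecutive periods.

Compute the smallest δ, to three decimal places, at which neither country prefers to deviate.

0.874

The best deviation is to choose Tariff for all 3 undetected periods, earning 29 each, then 8 forever once detected.
Deviation value: 29(1−δ^3)/(1−δ) + 8δ^3/(1−δ); cooperation value: 15/(1−δ).
IC: 15 ≥ 29(1−δ^3) + 8δ^3 = 29 − 21δ^3.
So δ^3 ≥ 14/21 = 2/3, giving δ ≥ (2/3)^(1/3) ≈ 0.874.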